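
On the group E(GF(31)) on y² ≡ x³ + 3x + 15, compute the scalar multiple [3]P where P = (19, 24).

(7, 21)

Repeated addition: build up to 3P.
2P: tangent at (19, 24): λ = (3·19² + 3)/(2·24) ≡ 1/17. 17⁻¹ ≡ 11 (mod 31), so λ ≡ 1·11 ≡ 11.
  x = λ² - 19 - 19 = 121 - 38 ≡ 21; y = λ·(19 - 21) - 24 ≡ 16. → (21, 16)
3P: (21, 16) + (19, 24). λ = (24 - 16)/(19 - 21) ≡ 8/29 mod 31. 29⁻¹ ≡ 15 (mod 31) since 29·15 = 435 ≡ 1, so λ ≡ 27.
  x = λ² - 21 - 19 = 729 - 40 ≡ 7; y = λ·(21 - 7) - 16 ≡ 21. → (7, 21)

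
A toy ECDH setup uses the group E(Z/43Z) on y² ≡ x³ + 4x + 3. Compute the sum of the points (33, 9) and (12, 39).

(33, 9) + (12, 39). λ = (39 - 9)/(12 - 33) ≡ 30/22 mod 43. 22⁻¹ ≡ 2 (mod 43) since 22·2 = 44 ≡ 1, so λ ≡ 17.
  x = λ² - 33 - 12 = 289 - 45 ≡ 29; y = λ·(33 - 29) - 9 ≡ 16. → (29, 16)

(29, 16)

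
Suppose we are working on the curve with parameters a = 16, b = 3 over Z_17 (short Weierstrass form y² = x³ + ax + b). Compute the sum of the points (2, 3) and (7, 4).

(6, 3)

(2, 3) + (7, 4). λ = (4 - 3)/(7 - 2) ≡ 1/5 mod 17. 5⁻¹ ≡ 7 (mod 17), so λ ≡ 7.
  x = λ² - 2 - 7 = 49 - 9 ≡ 6; y = λ·(2 - 6) - 3 ≡ 3. → (6, 3)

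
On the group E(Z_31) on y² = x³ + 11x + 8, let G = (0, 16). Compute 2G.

(28, 17)

tangent at (0, 16): λ = (3·0² + 11)/(2·16) ≡ 11/1. 1⁻¹ ≡ 1 (mod 31), so λ ≡ 11·1 ≡ 11.
  x = λ² - 0 - 0 = 121 - 0 ≡ 28; y = λ·(0 - 28) - 16 ≡ 17. → (28, 17)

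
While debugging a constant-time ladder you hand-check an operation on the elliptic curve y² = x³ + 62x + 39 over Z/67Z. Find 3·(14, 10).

Write Q = (14, 10).
Repeated addition: build up to 3Q.
2Q: tangent at (14, 10): λ = (3·14² + 62)/(2·10) ≡ 47/20. 20⁻¹ ≡ 57 (mod 67) since 20·57 = 1140 ≡ 1, so λ ≡ 47·57 ≡ 66.
  x = λ² - 14 - 14 = 4356 - 28 ≡ 40; y = λ·(14 - 40) - 10 ≡ 16. → (40, 16)
3Q: (40, 16) + (14, 10). λ = (10 - 16)/(14 - 40) ≡ 61/41 mod 67. 41⁻¹ ≡ 18 (mod 67), so λ ≡ 26.
  x = λ² - 40 - 14 = 676 - 54 ≡ 19; y = λ·(40 - 19) - 16 ≡ 61. → (19, 61)

(19, 61)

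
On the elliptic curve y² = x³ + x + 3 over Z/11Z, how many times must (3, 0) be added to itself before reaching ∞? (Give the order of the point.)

2P: (3, 0) + (3, 0): same x and y₁ ≡ -y₂, so the sum is ∞.
2P = ∞, so the order is 2.

2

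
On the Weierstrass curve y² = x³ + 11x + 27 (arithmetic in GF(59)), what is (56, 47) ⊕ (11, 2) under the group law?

(52, 16)

(56, 47) + (11, 2). λ = (2 - 47)/(11 - 56) ≡ 14/14 mod 59. 14⁻¹ ≡ 38 (mod 59), so λ ≡ 1.
  x = λ² - 56 - 11 = 1 - 67 ≡ 52; y = λ·(56 - 52) - 47 ≡ 16. → (52, 16)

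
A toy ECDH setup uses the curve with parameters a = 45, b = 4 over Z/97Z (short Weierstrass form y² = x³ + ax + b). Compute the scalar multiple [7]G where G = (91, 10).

Repeated addition: build up to 7G.
2G: tangent at (91, 10): λ = (3·91² + 45)/(2·10) ≡ 56/20. 20⁻¹ ≡ 34 (mod 97) since 20·34 = 680 ≡ 1, so λ ≡ 56·34 ≡ 61.
  x = λ² - 91 - 91 = 3721 - 182 ≡ 47; y = λ·(91 - 47) - 10 ≡ 55. → (47, 55)
3G: (47, 55) + (91, 10). λ = (10 - 55)/(91 - 47) ≡ 52/44 mod 97. 44⁻¹ ≡ 86 (mod 97) since 44·86 = 3784 ≡ 1, so λ ≡ 10.
  x = λ² - 47 - 91 = 100 - 138 ≡ 59; y = λ·(47 - 59) - 55 ≡ 19. → (59, 19)
4G: (59, 19) + (91, 10). λ = (10 - 19)/(91 - 59) ≡ 88/32 mod 97. 32⁻¹ ≡ 94 (mod 97), so λ ≡ 27.
  x = λ² - 59 - 91 = 729 - 150 ≡ 94; y = λ·(59 - 94) - 19 ≡ 6. → (94, 6)
5G: (94, 6) + (91, 10). λ = (10 - 6)/(91 - 94) ≡ 4/94 mod 97. 94⁻¹ ≡ 32 (mod 97), so λ ≡ 31.
  x = λ² - 94 - 91 = 961 - 185 ≡ 0; y = λ·(94 - 0) - 6 ≡ 95. → (0, 95)
6G: (0, 95) + (91, 10). λ = (10 - 95)/(91 - 0) ≡ 12/91 mod 97. 91⁻¹ ≡ 16 (mod 97), so λ ≡ 95.
  x = λ² - 0 - 91 = 9025 - 91 ≡ 10; y = λ·(0 - 10) - 95 ≡ 22. → (10, 22)
7G: (10, 22) + (91, 10). λ = (10 - 22)/(91 - 10) ≡ 85/81 mod 97. 81⁻¹ ≡ 6 (mod 97) since 81·6 = 486 ≡ 1, so λ ≡ 25.
  x = λ² - 10 - 91 = 625 - 101 ≡ 39; y = λ·(10 - 39) - 22 ≡ 29. → (39, 29)

(39, 29)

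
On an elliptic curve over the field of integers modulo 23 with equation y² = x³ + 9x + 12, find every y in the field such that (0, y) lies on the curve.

x³ + 9x + 12 = 12 ≡ 12 (mod 23).
Square roots of 12 mod 23: 9 and 14 (since 9² = 81 ≡ 12).

9, 14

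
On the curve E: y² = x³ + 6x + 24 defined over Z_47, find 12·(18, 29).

(36, 32)

Write G = (18, 29).
Double-and-add on 12 = (1100)₂. Start with G = (18, 29) for the leading 1-bit.
double: tangent at (18, 29): λ = (3·18² + 6)/(2·29) ≡ 38/11. 11⁻¹ ≡ 30 (mod 47) since 11·30 = 330 ≡ 1, so λ ≡ 38·30 ≡ 12.
  x = λ² - 18 - 18 = 144 - 36 ≡ 14; y = λ·(18 - 14) - 29 ≡ 19. → (14, 19)
add G: (14, 19) + (18, 29). λ = (29 - 19)/(18 - 14) ≡ 10/4 mod 47. 4⁻¹ ≡ 12 (mod 47), so λ ≡ 26.
  x = λ² - 14 - 18 = 676 - 32 ≡ 33; y = λ·(14 - 33) - 19 ≡ 4. → (33, 4)
double: tangent at (33, 4): λ = (3·33² + 6)/(2·4) ≡ 30/8. 8⁻¹ ≡ 6 (mod 47), so λ ≡ 30·6 ≡ 39.
  x = λ² - 33 - 33 = 1521 - 66 ≡ 45; y = λ·(33 - 45) - 4 ≡ 45. → (45, 45)
double: tangent at (45, 45): λ = (3·45² + 6)/(2·45) ≡ 18/43. 43⁻¹ ≡ 35 (mod 47), so λ ≡ 18·35 ≡ 19.
  x = λ² - 45 - 45 = 361 - 90 ≡ 36; y = λ·(45 - 36) - 45 ≡ 32. → (36, 32)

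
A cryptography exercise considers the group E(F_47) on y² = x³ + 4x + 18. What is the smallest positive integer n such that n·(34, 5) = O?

2P: tangent at (34, 5): λ = (3·34² + 4)/(2·5) ≡ 41/10. 10⁻¹ ≡ 33 (mod 47) since 10·33 = 330 ≡ 1, so λ ≡ 41·33 ≡ 37.
  x = λ² - 34 - 34 = 1369 - 68 ≡ 32; y = λ·(34 - 32) - 5 ≡ 22. → (32, 22)
3P: (32, 22) + (34, 5). λ = (5 - 22)/(34 - 32) ≡ 30/2 mod 47. 2⁻¹ ≡ 24 (mod 47), so λ ≡ 15.
  x = λ² - 32 - 34 = 225 - 66 ≡ 18; y = λ·(32 - 18) - 22 ≡ 0. → (18, 0)
4P: (18, 0) + (34, 5). λ = (5 - 0)/(34 - 18) ≡ 5/16 mod 47. 16⁻¹ ≡ 3 (mod 47) since 16·3 = 48 ≡ 1, so λ ≡ 15.
  x = λ² - 18 - 34 = 225 - 52 ≡ 32; y = λ·(18 - 32) - 0 ≡ 25. → (32, 25)
5P: (32, 25) + (34, 5). λ = (5 - 25)/(34 - 32) ≡ 27/2 mod 47. 2⁻¹ ≡ 24 (mod 47), so λ ≡ 37.
  x = λ² - 32 - 34 = 1369 - 66 ≡ 34; y = λ·(32 - 34) - 25 ≡ 42. → (34, 42)
6P: (34, 42) + (34, 5): same x and y₁ ≡ -y₂, so the sum is O.
6P = O, so the order is 6.

6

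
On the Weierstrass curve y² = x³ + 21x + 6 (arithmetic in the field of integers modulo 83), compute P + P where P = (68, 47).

tangent at (68, 47): λ = (3·68² + 21)/(2·47) ≡ 32/11. 11⁻¹ ≡ 68 (mod 83) since 11·68 = 748 ≡ 1, so λ ≡ 32·68 ≡ 18.
  x = λ² - 68 - 68 = 324 - 136 ≡ 22; y = λ·(68 - 22) - 47 ≡ 34. → (22, 34)

(22, 34)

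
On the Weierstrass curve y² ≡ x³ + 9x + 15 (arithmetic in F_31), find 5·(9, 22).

(14, 8)

Write G = (9, 22).
Repeated addition: build up to 5G.
2G: tangent at (9, 22): λ = (3·9² + 9)/(2·22) ≡ 4/13. 13⁻¹ ≡ 12 (mod 31), so λ ≡ 4·12 ≡ 17.
  x = λ² - 9 - 9 = 289 - 18 ≡ 23; y = λ·(9 - 23) - 22 ≡ 19. → (23, 19)
3G: (23, 19) + (9, 22). λ = (22 - 19)/(9 - 23) ≡ 3/17 mod 31. 17⁻¹ ≡ 11 (mod 31), so λ ≡ 2.
  x = λ² - 23 - 9 = 4 - 32 ≡ 3; y = λ·(23 - 3) - 19 ≡ 21. → (3, 21)
4G: (3, 21) + (9, 22). λ = (22 - 21)/(9 - 3) ≡ 1/6 mod 31. 6⁻¹ ≡ 26 (mod 31) since 6·26 = 156 ≡ 1, so λ ≡ 26.
  x = λ² - 3 - 9 = 676 - 12 ≡ 13; y = λ·(3 - 13) - 21 ≡ 29. → (13, 29)
5G: (13, 29) + (9, 22). λ = (22 - 29)/(9 - 13) ≡ 24/27 mod 31. 27⁻¹ ≡ 23 (mod 31) since 27·23 = 621 ≡ 1, so λ ≡ 25.
  x = λ² - 13 - 9 = 625 - 22 ≡ 14; y = λ·(13 - 14) - 29 ≡ 8. → (14, 8)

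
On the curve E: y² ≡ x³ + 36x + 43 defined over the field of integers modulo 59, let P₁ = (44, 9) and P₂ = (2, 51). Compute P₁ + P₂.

(14, 20)

(44, 9) + (2, 51). λ = (51 - 9)/(2 - 44) ≡ 42/17 mod 59. 17⁻¹ ≡ 7 (mod 59), so λ ≡ 58.
  x = λ² - 44 - 2 = 3364 - 46 ≡ 14; y = λ·(44 - 14) - 9 ≡ 20. → (14, 20)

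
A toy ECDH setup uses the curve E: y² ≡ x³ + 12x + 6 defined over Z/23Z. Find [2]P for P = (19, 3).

(16, 4)

tangent at (19, 3): λ = (3·19² + 12)/(2·3) ≡ 14/6. 6⁻¹ ≡ 4 (mod 23) since 6·4 = 24 ≡ 1, so λ ≡ 14·4 ≡ 10.
  x = λ² - 19 - 19 = 100 - 38 ≡ 16; y = λ·(19 - 16) - 3 ≡ 4. → (16, 4)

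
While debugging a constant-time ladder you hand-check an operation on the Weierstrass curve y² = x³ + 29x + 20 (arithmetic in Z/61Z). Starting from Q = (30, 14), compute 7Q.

Double-and-add on 7 = (111)₂. Start with Q = (30, 14) for the leading 1-bit.
double: tangent at (30, 14): λ = (3·30² + 29)/(2·14) ≡ 45/28. 28⁻¹ ≡ 24 (mod 61), so λ ≡ 45·24 ≡ 43.
  x = λ² - 30 - 30 = 1849 - 60 ≡ 20; y = λ·(30 - 20) - 14 ≡ 50. → (20, 50)
add Q: (20, 50) + (30, 14). λ = (14 - 50)/(30 - 20) ≡ 25/10 mod 61. 10⁻¹ ≡ 55 (mod 61), so λ ≡ 33.
  x = λ² - 20 - 30 = 1089 - 50 ≡ 2; y = λ·(20 - 2) - 50 ≡ 56. → (2, 56)
double: tangent at (2, 56): λ = (3·2² + 29)/(2·56) ≡ 41/51. 51⁻¹ ≡ 6 (mod 61), so λ ≡ 41·6 ≡ 2.
  x = λ² - 2 - 2 = 4 - 4 ≡ 0; y = λ·(2 - 0) - 56 ≡ 9. → (0, 9)
add Q: (0, 9) + (30, 14). λ = (14 - 9)/(30 - 0) ≡ 5/30 mod 61. 30⁻¹ ≡ 59 (mod 61) since 30·59 = 1770 ≡ 1, so λ ≡ 51.
  x = λ² - 0 - 30 = 2601 - 30 ≡ 9; y = λ·(0 - 9) - 9 ≡ 20. → (9, 20)

(9, 20)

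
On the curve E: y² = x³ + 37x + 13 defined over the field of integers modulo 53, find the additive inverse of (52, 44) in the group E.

-(52, 44) = (52, -44 mod 53) = (52, 9).

(52, 9)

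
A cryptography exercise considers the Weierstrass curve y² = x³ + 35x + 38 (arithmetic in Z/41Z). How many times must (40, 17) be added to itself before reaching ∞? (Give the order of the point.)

2P: tangent at (40, 17): λ = (3·40² + 35)/(2·17) ≡ 38/34. 34⁻¹ ≡ 35 (mod 41) since 34·35 = 1190 ≡ 1, so λ ≡ 38·35 ≡ 18.
  x = λ² - 40 - 40 = 324 - 80 ≡ 39; y = λ·(40 - 39) - 17 ≡ 1. → (39, 1)
3P: (39, 1) + (40, 17). λ = (17 - 1)/(40 - 39) ≡ 16/1 mod 41. 1⁻¹ ≡ 1 (mod 41), so λ ≡ 16.
  x = λ² - 39 - 40 = 256 - 79 ≡ 13; y = λ·(39 - 13) - 1 ≡ 5. → (13, 5)
4P: (13, 5) + (40, 17). λ = (17 - 5)/(40 - 13) ≡ 12/27 mod 41. 27⁻¹ ≡ 38 (mod 41) since 27·38 = 1026 ≡ 1, so λ ≡ 5.
  x = λ² - 13 - 40 = 25 - 53 ≡ 13; y = λ·(13 - 13) - 5 ≡ 36. → (13, 36)
5P: (13, 36) + (40, 17). λ = (17 - 36)/(40 - 13) ≡ 22/27 mod 41. 27⁻¹ ≡ 38 (mod 41), so λ ≡ 16.
  x = λ² - 13 - 40 = 256 - 53 ≡ 39; y = λ·(13 - 39) - 36 ≡ 40. → (39, 40)
6P: (39, 40) + (40, 17). λ = (17 - 40)/(40 - 39) ≡ 18/1 mod 41. 1⁻¹ ≡ 1 (mod 41), so λ ≡ 18.
  x = λ² - 39 - 40 = 324 - 79 ≡ 40; y = λ·(39 - 40) - 40 ≡ 24. → (40, 24)
7P: (40, 24) + (40, 17): same x and y₁ ≡ -y₂, so the sum is ∞.
7P = ∞, so the order is 7.

7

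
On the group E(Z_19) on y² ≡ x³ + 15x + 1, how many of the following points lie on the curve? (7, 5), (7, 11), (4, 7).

1

(7, 5): 5² ≡ 6, rhs ≡ 12 → off.
(7, 11): 11² ≡ 7, rhs ≡ 12 → off.
(4, 7): 7² ≡ 11, rhs ≡ 11 → on.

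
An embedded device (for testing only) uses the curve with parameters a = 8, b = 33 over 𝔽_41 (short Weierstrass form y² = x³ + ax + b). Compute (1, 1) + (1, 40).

O

The two points share x = 1 and their y-coordinates satisfy 1 + 40 ≡ 0 (mod 41), so they are inverses. Their sum is O.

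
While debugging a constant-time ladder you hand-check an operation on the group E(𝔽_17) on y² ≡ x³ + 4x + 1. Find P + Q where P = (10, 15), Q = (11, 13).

(0, 16)

(10, 15) + (11, 13). λ = (13 - 15)/(11 - 10) ≡ 15/1 mod 17. 1⁻¹ ≡ 1 (mod 17) since 1·1 = 1 ≡ 1, so λ ≡ 15.
  x = λ² - 10 - 11 = 225 - 21 ≡ 0; y = λ·(10 - 0) - 15 ≡ 16. → (0, 16)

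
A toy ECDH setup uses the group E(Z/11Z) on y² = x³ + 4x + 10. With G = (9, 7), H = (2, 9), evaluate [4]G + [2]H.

(5, 10)

First 4G:
Repeated addition: build up to 4G.
2G: tangent at (9, 7): λ = (3·9² + 4)/(2·7) ≡ 5/3. 3⁻¹ ≡ 4 (mod 11), so λ ≡ 5·4 ≡ 9.
  x = λ² - 9 - 9 = 81 - 18 ≡ 8; y = λ·(9 - 8) - 7 ≡ 2. → (8, 2)
3G: (8, 2) + (9, 7). λ = (7 - 2)/(9 - 8) ≡ 5/1 mod 11. 1⁻¹ ≡ 1 (mod 11), so λ ≡ 5.
  x = λ² - 8 - 9 = 25 - 17 ≡ 8; y = λ·(8 - 8) - 2 ≡ 9. → (8, 9)
4G: (8, 9) + (9, 7). λ = (7 - 9)/(9 - 8) ≡ 9/1 mod 11. 1⁻¹ ≡ 1 (mod 11) since 1·1 = 1 ≡ 1, so λ ≡ 9.
  x = λ² - 8 - 9 = 81 - 17 ≡ 9; y = λ·(8 - 9) - 9 ≡ 4. → (9, 4)
4G = (9, 4).
Next 2H:
Repeated addition: build up to 2H.
2H: tangent at (2, 9): λ = (3·2² + 4)/(2·9) ≡ 5/7. 7⁻¹ ≡ 8 (mod 11) since 7·8 = 56 ≡ 1, so λ ≡ 5·8 ≡ 7.
  x = λ² - 2 - 2 = 49 - 4 ≡ 1; y = λ·(2 - 1) - 9 ≡ 9. → (1, 9)
2H = (1, 9).
Finally 4G + 2H:
(9, 4) + (1, 9). λ = (9 - 4)/(1 - 9) ≡ 5/3 mod 11. 3⁻¹ ≡ 4 (mod 11) since 3·4 = 12 ≡ 1, so λ ≡ 9.
  x = λ² - 9 - 1 = 81 - 10 ≡ 5; y = λ·(9 - 5) - 4 ≡ 10. → (5, 10)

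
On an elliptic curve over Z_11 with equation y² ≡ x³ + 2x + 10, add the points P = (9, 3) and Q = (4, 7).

(7, 2)

(9, 3) + (4, 7). λ = (7 - 3)/(4 - 9) ≡ 4/6 mod 11. 6⁻¹ ≡ 2 (mod 11), so λ ≡ 8.
  x = λ² - 9 - 4 = 64 - 13 ≡ 7; y = λ·(9 - 7) - 3 ≡ 2. → (7, 2)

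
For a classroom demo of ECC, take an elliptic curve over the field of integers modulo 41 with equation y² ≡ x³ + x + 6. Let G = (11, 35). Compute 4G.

Repeated addition: build up to 4G.
2G: tangent at (11, 35): λ = (3·11² + 1)/(2·35) ≡ 36/29. 29⁻¹ ≡ 17 (mod 41), so λ ≡ 36·17 ≡ 38.
  x = λ² - 11 - 11 = 1444 - 22 ≡ 28; y = λ·(11 - 28) - 35 ≡ 16. → (28, 16)
3G: (28, 16) + (11, 35). λ = (35 - 16)/(11 - 28) ≡ 19/24 mod 41. 24⁻¹ ≡ 12 (mod 41) since 24·12 = 288 ≡ 1, so λ ≡ 23.
  x = λ² - 28 - 11 = 529 - 39 ≡ 39; y = λ·(28 - 39) - 16 ≡ 18. → (39, 18)
4G: (39, 18) + (11, 35). λ = (35 - 18)/(11 - 39) ≡ 17/13 mod 41. 13⁻¹ ≡ 19 (mod 41) since 13·19 = 247 ≡ 1, so λ ≡ 36.
  x = λ² - 39 - 11 = 1296 - 50 ≡ 16; y = λ·(39 - 16) - 18 ≡ 31. → (16, 31)

(16, 31)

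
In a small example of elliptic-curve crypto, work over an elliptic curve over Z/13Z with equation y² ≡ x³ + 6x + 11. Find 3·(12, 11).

(11, 2)

Write P = (12, 11).
Repeated addition: build up to 3P.
2P: tangent at (12, 11): λ = (3·12² + 6)/(2·11) ≡ 9/9. 9⁻¹ ≡ 3 (mod 13) since 9·3 = 27 ≡ 1, so λ ≡ 9·3 ≡ 1.
  x = λ² - 12 - 12 = 1 - 24 ≡ 3; y = λ·(12 - 3) - 11 ≡ 11. → (3, 11)
3P: (3, 11) + (12, 11). λ = (11 - 11)/(12 - 3) ≡ 0/9 mod 13. 9⁻¹ ≡ 3 (mod 13) since 9·3 = 27 ≡ 1, so λ ≡ 0.
  x = λ² - 3 - 12 = 0 - 15 ≡ 11; y = λ·(3 - 11) - 11 ≡ 2. → (11, 2)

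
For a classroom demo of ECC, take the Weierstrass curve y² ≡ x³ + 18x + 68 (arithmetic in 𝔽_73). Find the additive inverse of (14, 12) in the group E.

-(14, 12) = (14, -12 mod 73) = (14, 61).

(14, 61)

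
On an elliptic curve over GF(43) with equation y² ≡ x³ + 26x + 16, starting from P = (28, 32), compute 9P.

Double-and-add on 9 = (1001)₂. Start with P = (28, 32) for the leading 1-bit.
double: tangent at (28, 32): λ = (3·28² + 26)/(2·32) ≡ 13/21. 21⁻¹ ≡ 41 (mod 43), so λ ≡ 13·41 ≡ 17.
  x = λ² - 28 - 28 = 289 - 56 ≡ 18; y = λ·(28 - 18) - 32 ≡ 9. → (18, 9)
double: tangent at (18, 9): λ = (3·18² + 26)/(2·9) ≡ 9/18. 18⁻¹ ≡ 12 (mod 43), so λ ≡ 9·12 ≡ 22.
  x = λ² - 18 - 18 = 484 - 36 ≡ 18; y = λ·(18 - 18) - 9 ≡ 34. → (18, 34)
double: tangent at (18, 34): λ = (3·18² + 26)/(2·34) ≡ 9/25. 25⁻¹ ≡ 31 (mod 43), so λ ≡ 9·31 ≡ 21.
  x = λ² - 18 - 18 = 441 - 36 ≡ 18; y = λ·(18 - 18) - 34 ≡ 9. → (18, 9)
add P: (18, 9) + (28, 32). λ = (32 - 9)/(28 - 18) ≡ 23/10 mod 43. 10⁻¹ ≡ 13 (mod 43) since 10·13 = 130 ≡ 1, so λ ≡ 41.
  x = λ² - 18 - 28 = 1681 - 46 ≡ 1; y = λ·(18 - 1) - 9 ≡ 0. → (1, 0)

(1, 0)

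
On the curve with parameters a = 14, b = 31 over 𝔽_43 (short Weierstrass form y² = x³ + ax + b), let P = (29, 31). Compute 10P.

(42, 39)

Double-and-add on 10 = (1010)₂. Start with P = (29, 31) for the leading 1-bit.
double: tangent at (29, 31): λ = (3·29² + 14)/(2·31) ≡ 0/19. 19⁻¹ ≡ 34 (mod 43), so λ ≡ 0·34 ≡ 0.
  x = λ² - 29 - 29 = 0 - 58 ≡ 28; y = λ·(29 - 28) - 31 ≡ 12. → (28, 12)
double: tangent at (28, 12): λ = (3·28² + 14)/(2·12) ≡ 1/24. 24⁻¹ ≡ 9 (mod 43), so λ ≡ 1·9 ≡ 9.
  x = λ² - 28 - 28 = 81 - 56 ≡ 25; y = λ·(28 - 25) - 12 ≡ 15. → (25, 15)
add P: (25, 15) + (29, 31). λ = (31 - 15)/(29 - 25) ≡ 16/4 mod 43. 4⁻¹ ≡ 11 (mod 43) since 4·11 = 44 ≡ 1, so λ ≡ 4.
  x = λ² - 25 - 29 = 16 - 54 ≡ 5; y = λ·(25 - 5) - 15 ≡ 22. → (5, 22)
double: tangent at (5, 22): λ = (3·5² + 14)/(2·22) ≡ 3/1. 1⁻¹ ≡ 1 (mod 43), so λ ≡ 3·1 ≡ 3.
  x = λ² - 5 - 5 = 9 - 10 ≡ 42; y = λ·(5 - 42) - 22 ≡ 39. → (42, 39)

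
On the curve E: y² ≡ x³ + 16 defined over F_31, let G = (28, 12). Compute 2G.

(0, 4)

tangent at (28, 12): λ = (3·28² + 0)/(2·12) ≡ 27/24. 24⁻¹ ≡ 22 (mod 31) since 24·22 = 528 ≡ 1, so λ ≡ 27·22 ≡ 5.
  x = λ² - 28 - 28 = 25 - 56 ≡ 0; y = λ·(28 - 0) - 12 ≡ 4. → (0, 4)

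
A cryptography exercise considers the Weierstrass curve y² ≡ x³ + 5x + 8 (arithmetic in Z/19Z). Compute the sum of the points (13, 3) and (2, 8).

(13, 16)

(13, 3) + (2, 8). λ = (8 - 3)/(2 - 13) ≡ 5/8 mod 19. 8⁻¹ ≡ 12 (mod 19), so λ ≡ 3.
  x = λ² - 13 - 2 = 9 - 15 ≡ 13; y = λ·(13 - 13) - 3 ≡ 16. → (13, 16)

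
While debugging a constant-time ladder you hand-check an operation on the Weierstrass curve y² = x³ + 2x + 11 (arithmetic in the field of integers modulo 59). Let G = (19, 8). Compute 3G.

Repeated addition: build up to 3G.
2G: tangent at (19, 8): λ = (3·19² + 2)/(2·8) ≡ 23/16. 16⁻¹ ≡ 48 (mod 59) since 16·48 = 768 ≡ 1, so λ ≡ 23·48 ≡ 42.
  x = λ² - 19 - 19 = 1764 - 38 ≡ 15; y = λ·(19 - 15) - 8 ≡ 42. → (15, 42)
3G: (15, 42) + (19, 8). λ = (8 - 42)/(19 - 15) ≡ 25/4 mod 59. 4⁻¹ ≡ 15 (mod 59) since 4·15 = 60 ≡ 1, so λ ≡ 21.
  x = λ² - 15 - 19 = 441 - 34 ≡ 53; y = λ·(15 - 53) - 42 ≡ 45. → (53, 45)

(53, 45)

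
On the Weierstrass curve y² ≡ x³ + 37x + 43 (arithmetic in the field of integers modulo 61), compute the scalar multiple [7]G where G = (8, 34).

(25, 60)

Repeated addition: build up to 7G.
2G: tangent at (8, 34): λ = (3·8² + 37)/(2·34) ≡ 46/7. 7⁻¹ ≡ 35 (mod 61), so λ ≡ 46·35 ≡ 24.
  x = λ² - 8 - 8 = 576 - 16 ≡ 11; y = λ·(8 - 11) - 34 ≡ 16. → (11, 16)
3G: (11, 16) + (8, 34). λ = (34 - 16)/(8 - 11) ≡ 18/58 mod 61. 58⁻¹ ≡ 20 (mod 61) since 58·20 = 1160 ≡ 1, so λ ≡ 55.
  x = λ² - 11 - 8 = 3025 - 19 ≡ 17; y = λ·(11 - 17) - 16 ≡ 20. → (17, 20)
4G: (17, 20) + (8, 34). λ = (34 - 20)/(8 - 17) ≡ 14/52 mod 61. 52⁻¹ ≡ 27 (mod 61), so λ ≡ 12.
  x = λ² - 17 - 8 = 144 - 25 ≡ 58; y = λ·(17 - 58) - 20 ≡ 37. → (58, 37)
5G: (58, 37) + (8, 34). λ = (34 - 37)/(8 - 58) ≡ 58/11 mod 61. 11⁻¹ ≡ 50 (mod 61) since 11·50 = 550 ≡ 1, so λ ≡ 33.
  x = λ² - 58 - 8 = 1089 - 66 ≡ 47; y = λ·(58 - 47) - 37 ≡ 21. → (47, 21)
6G: (47, 21) + (8, 34). λ = (34 - 21)/(8 - 47) ≡ 13/22 mod 61. 22⁻¹ ≡ 25 (mod 61), so λ ≡ 20.
  x = λ² - 47 - 8 = 400 - 55 ≡ 40; y = λ·(47 - 40) - 21 ≡ 58. → (40, 58)
7G: (40, 58) + (8, 34). λ = (34 - 58)/(8 - 40) ≡ 37/29 mod 61. 29⁻¹ ≡ 40 (mod 61), so λ ≡ 16.
  x = λ² - 40 - 8 = 256 - 48 ≡ 25; y = λ·(40 - 25) - 58 ≡ 60. → (25, 60)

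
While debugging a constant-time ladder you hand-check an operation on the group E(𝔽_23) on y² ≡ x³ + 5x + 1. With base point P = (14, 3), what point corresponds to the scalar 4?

Double-and-add on 4 = (100)₂. Start with P = (14, 3) for the leading 1-bit.
double: tangent at (14, 3): λ = (3·14² + 5)/(2·3) ≡ 18/6. 6⁻¹ ≡ 4 (mod 23) since 6·4 = 24 ≡ 1, so λ ≡ 18·4 ≡ 3.
  x = λ² - 14 - 14 = 9 - 28 ≡ 4; y = λ·(14 - 4) - 3 ≡ 4. → (4, 4)
double: tangent at (4, 4): λ = (3·4² + 5)/(2·4) ≡ 7/8. 8⁻¹ ≡ 3 (mod 23) since 8·3 = 24 ≡ 1, so λ ≡ 7·3 ≡ 21.
  x = λ² - 4 - 4 = 441 - 8 ≡ 19; y = λ·(4 - 19) - 4 ≡ 3. → (19, 3)

(19, 3)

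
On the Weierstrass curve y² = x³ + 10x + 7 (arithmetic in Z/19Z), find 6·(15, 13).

O

Write G = (15, 13).
Repeated addition: build up to 6G.
2G: tangent at (15, 13): λ = (3·15² + 10)/(2·13) ≡ 1/7. 7⁻¹ ≡ 11 (mod 19) since 7·11 = 77 ≡ 1, so λ ≡ 1·11 ≡ 11.
  x = λ² - 15 - 15 = 121 - 30 ≡ 15; y = λ·(15 - 15) - 13 ≡ 6. → (15, 6)
3G: (15, 6) + (15, 13): same x and y₁ ≡ -y₂, so the sum is ∞.
4G: ∞ + (15, 13) = (15, 13) (identity).
5G: tangent at (15, 13): λ = (3·15² + 10)/(2·13) ≡ 1/7. 7⁻¹ ≡ 11 (mod 19), so λ ≡ 1·11 ≡ 11.
  x = λ² - 15 - 15 = 121 - 30 ≡ 15; y = λ·(15 - 15) - 13 ≡ 6. → (15, 6)
6G: (15, 6) + (15, 13): same x and y₁ ≡ -y₂, so the sum is ∞.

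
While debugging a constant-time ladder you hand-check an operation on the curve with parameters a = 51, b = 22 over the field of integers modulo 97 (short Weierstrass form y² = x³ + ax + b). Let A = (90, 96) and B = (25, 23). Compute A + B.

(25, 74)

(90, 96) + (25, 23). λ = (23 - 96)/(25 - 90) ≡ 24/32 mod 97. 32⁻¹ ≡ 94 (mod 97), so λ ≡ 25.
  x = λ² - 90 - 25 = 625 - 115 ≡ 25; y = λ·(90 - 25) - 96 ≡ 74. → (25, 74)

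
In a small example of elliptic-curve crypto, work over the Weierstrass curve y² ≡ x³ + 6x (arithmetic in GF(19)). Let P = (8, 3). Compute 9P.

(15, 8)

Repeated addition: build up to 9P.
2P: tangent at (8, 3): λ = (3·8² + 6)/(2·3) ≡ 8/6. 6⁻¹ ≡ 16 (mod 19) since 6·16 = 96 ≡ 1, so λ ≡ 8·16 ≡ 14.
  x = λ² - 8 - 8 = 196 - 16 ≡ 9; y = λ·(8 - 9) - 3 ≡ 2. → (9, 2)
3P: (9, 2) + (8, 3). λ = (3 - 2)/(8 - 9) ≡ 1/18 mod 19. 18⁻¹ ≡ 18 (mod 19), so λ ≡ 18.
  x = λ² - 9 - 8 = 324 - 17 ≡ 3; y = λ·(9 - 3) - 2 ≡ 11. → (3, 11)
4P: (3, 11) + (8, 3). λ = (3 - 11)/(8 - 3) ≡ 11/5 mod 19. 5⁻¹ ≡ 4 (mod 19), so λ ≡ 6.
  x = λ² - 3 - 8 = 36 - 11 ≡ 6; y = λ·(3 - 6) - 11 ≡ 9. → (6, 9)
5P: (6, 9) + (8, 3). λ = (3 - 9)/(8 - 6) ≡ 13/2 mod 19. 2⁻¹ ≡ 10 (mod 19) since 2·10 = 20 ≡ 1, so λ ≡ 16.
  x = λ² - 6 - 8 = 256 - 14 ≡ 14; y = λ·(6 - 14) - 9 ≡ 15. → (14, 15)
6P: (14, 15) + (8, 3). λ = (3 - 15)/(8 - 14) ≡ 7/13 mod 19. 13⁻¹ ≡ 3 (mod 19) since 13·3 = 39 ≡ 1, so λ ≡ 2.
  x = λ² - 14 - 8 = 4 - 22 ≡ 1; y = λ·(14 - 1) - 15 ≡ 11. → (1, 11)
7P: (1, 11) + (8, 3). λ = (3 - 11)/(8 - 1) ≡ 11/7 mod 19. 7⁻¹ ≡ 11 (mod 19) since 7·11 = 77 ≡ 1, so λ ≡ 7.
  x = λ² - 1 - 8 = 49 - 9 ≡ 2; y = λ·(1 - 2) - 11 ≡ 1. → (2, 1)
8P: (2, 1) + (8, 3). λ = (3 - 1)/(8 - 2) ≡ 2/6 mod 19. 6⁻¹ ≡ 16 (mod 19) since 6·16 = 96 ≡ 1, so λ ≡ 13.
  x = λ² - 2 - 8 = 169 - 10 ≡ 7; y = λ·(2 - 7) - 1 ≡ 10. → (7, 10)
9P: (7, 10) + (8, 3). λ = (3 - 10)/(8 - 7) ≡ 12/1 mod 19. 1⁻¹ ≡ 1 (mod 19), so λ ≡ 12.
  x = λ² - 7 - 8 = 144 - 15 ≡ 15; y = λ·(7 - 15) - 10 ≡ 8. → (15, 8)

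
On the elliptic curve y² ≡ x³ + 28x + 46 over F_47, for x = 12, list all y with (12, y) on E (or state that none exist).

18, 29

x³ + 28x + 46 = 2110 ≡ 42 (mod 47).
Square roots of 42 mod 47: 18 and 29 (since 18² = 324 ≡ 42).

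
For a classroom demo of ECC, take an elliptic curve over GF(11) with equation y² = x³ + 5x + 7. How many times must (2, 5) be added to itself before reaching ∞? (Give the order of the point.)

8

2P: tangent at (2, 5): λ = (3·2² + 5)/(2·5) ≡ 6/10. 10⁻¹ ≡ 10 (mod 11) since 10·10 = 100 ≡ 1, so λ ≡ 6·10 ≡ 5.
  x = λ² - 2 - 2 = 25 - 4 ≡ 10; y = λ·(2 - 10) - 5 ≡ 10. → (10, 10)
3P: (10, 10) + (2, 5). λ = (5 - 10)/(2 - 10) ≡ 6/3 mod 11. 3⁻¹ ≡ 4 (mod 11), so λ ≡ 2.
  x = λ² - 10 - 2 = 4 - 12 ≡ 3; y = λ·(10 - 3) - 10 ≡ 4. → (3, 4)
4P: (3, 4) + (2, 5). λ = (5 - 4)/(2 - 3) ≡ 1/10 mod 11. 10⁻¹ ≡ 10 (mod 11), so λ ≡ 10.
  x = λ² - 3 - 2 = 100 - 5 ≡ 7; y = λ·(3 - 7) - 4 ≡ 0. → (7, 0)
5P: (7, 0) + (2, 5). λ = (5 - 0)/(2 - 7) ≡ 5/6 mod 11. 6⁻¹ ≡ 2 (mod 11) since 6·2 = 12 ≡ 1, so λ ≡ 10.
  x = λ² - 7 - 2 = 100 - 9 ≡ 3; y = λ·(7 - 3) - 0 ≡ 7. → (3, 7)
6P: (3, 7) + (2, 5). λ = (5 - 7)/(2 - 3) ≡ 9/10 mod 11. 10⁻¹ ≡ 10 (mod 11), so λ ≡ 2.
  x = λ² - 3 - 2 = 4 - 5 ≡ 10; y = λ·(3 - 10) - 7 ≡ 1. → (10, 1)
7P: (10, 1) + (2, 5). λ = (5 - 1)/(2 - 10) ≡ 4/3 mod 11. 3⁻¹ ≡ 4 (mod 11), so λ ≡ 5.
  x = λ² - 10 - 2 = 25 - 12 ≡ 2; y = λ·(10 - 2) - 1 ≡ 6. → (2, 6)
8P: (2, 6) + (2, 5): same x and y₁ ≡ -y₂, so the sum is ∞.
8P = ∞, so the order is 8.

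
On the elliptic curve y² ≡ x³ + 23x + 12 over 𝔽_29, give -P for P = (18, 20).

-(18, 20) = (18, -20 mod 29) = (18, 9).

(18, 9)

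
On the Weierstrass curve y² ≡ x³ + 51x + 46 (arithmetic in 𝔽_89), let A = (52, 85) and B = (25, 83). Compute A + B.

(7, 37)

(52, 85) + (25, 83). λ = (83 - 85)/(25 - 52) ≡ 87/62 mod 89. 62⁻¹ ≡ 56 (mod 89) since 62·56 = 3472 ≡ 1, so λ ≡ 66.
  x = λ² - 52 - 25 = 4356 - 77 ≡ 7; y = λ·(52 - 7) - 85 ≡ 37. → (7, 37)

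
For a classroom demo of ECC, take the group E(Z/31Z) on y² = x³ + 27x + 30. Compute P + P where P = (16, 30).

tangent at (16, 30): λ = (3·16² + 27)/(2·30) ≡ 20/29. 29⁻¹ ≡ 15 (mod 31) since 29·15 = 435 ≡ 1, so λ ≡ 20·15 ≡ 21.
  x = λ² - 16 - 16 = 441 - 32 ≡ 6; y = λ·(16 - 6) - 30 ≡ 25. → (6, 25)

(6, 25)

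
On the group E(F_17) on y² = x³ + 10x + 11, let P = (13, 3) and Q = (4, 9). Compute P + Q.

(8, 5)

(13, 3) + (4, 9). λ = (9 - 3)/(4 - 13) ≡ 6/8 mod 17. 8⁻¹ ≡ 15 (mod 17), so λ ≡ 5.
  x = λ² - 13 - 4 = 25 - 17 ≡ 8; y = λ·(13 - 8) - 3 ≡ 5. → (8, 5)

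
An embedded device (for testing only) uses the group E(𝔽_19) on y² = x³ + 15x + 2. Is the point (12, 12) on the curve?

y² = 12² ≡ 11; x³ + 15x + 2 = 1910 ≡ 10 (mod 19). 11 ≠ 10.

no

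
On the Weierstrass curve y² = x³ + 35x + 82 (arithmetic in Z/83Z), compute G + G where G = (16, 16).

tangent at (16, 16): λ = (3·16² + 35)/(2·16) ≡ 56/32. 32⁻¹ ≡ 13 (mod 83), so λ ≡ 56·13 ≡ 64.
  x = λ² - 16 - 16 = 4096 - 32 ≡ 80; y = λ·(16 - 80) - 16 ≡ 38. → (80, 38)

(80, 38)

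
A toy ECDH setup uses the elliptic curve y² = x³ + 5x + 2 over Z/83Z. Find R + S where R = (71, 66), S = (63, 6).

(71, 66) + (63, 6). λ = (6 - 66)/(63 - 71) ≡ 23/75 mod 83. 75⁻¹ ≡ 31 (mod 83) since 75·31 = 2325 ≡ 1, so λ ≡ 49.
  x = λ² - 71 - 63 = 2401 - 134 ≡ 26; y = λ·(71 - 26) - 66 ≡ 64. → (26, 64)

(26, 64)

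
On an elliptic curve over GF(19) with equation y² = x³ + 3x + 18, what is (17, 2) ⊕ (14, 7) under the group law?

(14, 12)

(17, 2) + (14, 7). λ = (7 - 2)/(14 - 17) ≡ 5/16 mod 19. 16⁻¹ ≡ 6 (mod 19), so λ ≡ 11.
  x = λ² - 17 - 14 = 121 - 31 ≡ 14; y = λ·(17 - 14) - 2 ≡ 12. → (14, 12)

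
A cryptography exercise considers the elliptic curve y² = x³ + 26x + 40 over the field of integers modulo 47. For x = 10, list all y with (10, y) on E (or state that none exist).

x³ + 26x + 40 = 1300 ≡ 31 (mod 47).
31 is a non-residue mod 47; no y exists.

none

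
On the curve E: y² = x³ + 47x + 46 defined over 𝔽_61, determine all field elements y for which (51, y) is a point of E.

x³ + 47x + 46 = 135094 ≡ 40 (mod 61).
40 is a non-residue mod 61; no y exists.

none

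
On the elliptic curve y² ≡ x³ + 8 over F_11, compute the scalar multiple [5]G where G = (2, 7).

(2, 4)

Repeated addition: build up to 5G.
2G: tangent at (2, 7): λ = (3·2² + 0)/(2·7) ≡ 1/3. 3⁻¹ ≡ 4 (mod 11), so λ ≡ 1·4 ≡ 4.
  x = λ² - 2 - 2 = 16 - 4 ≡ 1; y = λ·(2 - 1) - 7 ≡ 8. → (1, 8)
3G: (1, 8) + (2, 7). λ = (7 - 8)/(2 - 1) ≡ 10/1 mod 11. 1⁻¹ ≡ 1 (mod 11) since 1·1 = 1 ≡ 1, so λ ≡ 10.
  x = λ² - 1 - 2 = 100 - 3 ≡ 9; y = λ·(1 - 9) - 8 ≡ 0. → (9, 0)
4G: (9, 0) + (2, 7). λ = (7 - 0)/(2 - 9) ≡ 7/4 mod 11. 4⁻¹ ≡ 3 (mod 11) since 4·3 = 12 ≡ 1, so λ ≡ 10.
  x = λ² - 9 - 2 = 100 - 11 ≡ 1; y = λ·(9 - 1) - 0 ≡ 3. → (1, 3)
5G: (1, 3) + (2, 7). λ = (7 - 3)/(2 - 1) ≡ 4/1 mod 11. 1⁻¹ ≡ 1 (mod 11), so λ ≡ 4.
  x = λ² - 1 - 2 = 16 - 3 ≡ 2; y = λ·(1 - 2) - 3 ≡ 4. → (2, 4)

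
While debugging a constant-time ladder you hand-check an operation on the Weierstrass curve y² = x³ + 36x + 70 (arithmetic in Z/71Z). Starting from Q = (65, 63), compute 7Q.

Double-and-add on 7 = (111)₂. Start with Q = (65, 63) for the leading 1-bit.
double: tangent at (65, 63): λ = (3·65² + 36)/(2·63) ≡ 2/55. 55⁻¹ ≡ 31 (mod 71), so λ ≡ 2·31 ≡ 62.
  x = λ² - 65 - 65 = 3844 - 130 ≡ 22; y = λ·(65 - 22) - 63 ≡ 47. → (22, 47)
add Q: (22, 47) + (65, 63). λ = (63 - 47)/(65 - 22) ≡ 16/43 mod 71. 43⁻¹ ≡ 38 (mod 71), so λ ≡ 40.
  x = λ² - 22 - 65 = 1600 - 87 ≡ 22; y = λ·(22 - 22) - 47 ≡ 24. → (22, 24)
double: tangent at (22, 24): λ = (3·22² + 36)/(2·24) ≡ 68/48. 48⁻¹ ≡ 37 (mod 71), so λ ≡ 68·37 ≡ 31.
  x = λ² - 22 - 22 = 961 - 44 ≡ 65; y = λ·(22 - 65) - 24 ≡ 63. → (65, 63)
add Q: tangent at (65, 63): λ = (3·65² + 36)/(2·63) ≡ 2/55. 55⁻¹ ≡ 31 (mod 71), so λ ≡ 2·31 ≡ 62.
  x = λ² - 65 - 65 = 3844 - 130 ≡ 22; y = λ·(65 - 22) - 63 ≡ 47. → (22, 47)

(22, 47)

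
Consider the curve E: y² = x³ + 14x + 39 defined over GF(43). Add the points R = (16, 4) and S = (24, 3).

(1, 21)

(16, 4) + (24, 3). λ = (3 - 4)/(24 - 16) ≡ 42/8 mod 43. 8⁻¹ ≡ 27 (mod 43), so λ ≡ 16.
  x = λ² - 16 - 24 = 256 - 40 ≡ 1; y = λ·(16 - 1) - 4 ≡ 21. → (1, 21)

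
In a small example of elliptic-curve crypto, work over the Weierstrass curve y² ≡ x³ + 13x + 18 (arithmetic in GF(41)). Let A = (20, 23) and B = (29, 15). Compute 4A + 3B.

(29, 26)

First 4A:
Repeated addition: build up to 4A.
2A: tangent at (20, 23): λ = (3·20² + 13)/(2·23) ≡ 24/5. 5⁻¹ ≡ 33 (mod 41), so λ ≡ 24·33 ≡ 13.
  x = λ² - 20 - 20 = 169 - 40 ≡ 6; y = λ·(20 - 6) - 23 ≡ 36. → (6, 36)
3A: (6, 36) + (20, 23). λ = (23 - 36)/(20 - 6) ≡ 28/14 mod 41. 14⁻¹ ≡ 3 (mod 41) since 14·3 = 42 ≡ 1, so λ ≡ 2.
  x = λ² - 6 - 20 = 4 - 26 ≡ 19; y = λ·(6 - 19) - 36 ≡ 20. → (19, 20)
4A: (19, 20) + (20, 23). λ = (23 - 20)/(20 - 19) ≡ 3/1 mod 41. 1⁻¹ ≡ 1 (mod 41), so λ ≡ 3.
  x = λ² - 19 - 20 = 9 - 39 ≡ 11; y = λ·(19 - 11) - 20 ≡ 4. → (11, 4)
4A = (11, 4).
Next 3B:
Repeated addition: build up to 3B.
2B: tangent at (29, 15): λ = (3·29² + 13)/(2·15) ≡ 35/30. 30⁻¹ ≡ 26 (mod 41) since 30·26 = 780 ≡ 1, so λ ≡ 35·26 ≡ 8.
  x = λ² - 29 - 29 = 64 - 58 ≡ 6; y = λ·(29 - 6) - 15 ≡ 5. → (6, 5)
3B: (6, 5) + (29, 15). λ = (15 - 5)/(29 - 6) ≡ 10/23 mod 41. 23⁻¹ ≡ 25 (mod 41) since 23·25 = 575 ≡ 1, so λ ≡ 4.
  x = λ² - 6 - 29 = 16 - 35 ≡ 22; y = λ·(6 - 22) - 5 ≡ 13. → (22, 13)
3B = (22, 13).
Finally 4A + 3B:
(11, 4) + (22, 13). λ = (13 - 4)/(22 - 11) ≡ 9/11 mod 41. 11⁻¹ ≡ 15 (mod 41), so λ ≡ 12.
  x = λ² - 11 - 22 = 144 - 33 ≡ 29; y = λ·(11 - 29) - 4 ≡ 26. → (29, 26)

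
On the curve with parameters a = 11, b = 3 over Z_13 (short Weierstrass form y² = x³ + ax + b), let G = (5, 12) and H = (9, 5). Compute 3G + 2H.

First 3G:
Repeated addition: build up to 3G.
2G: tangent at (5, 12): λ = (3·5² + 11)/(2·12) ≡ 8/11. 11⁻¹ ≡ 6 (mod 13) since 11·6 = 66 ≡ 1, so λ ≡ 8·6 ≡ 9.
  x = λ² - 5 - 5 = 81 - 10 ≡ 6; y = λ·(5 - 6) - 12 ≡ 5. → (6, 5)
3G: (6, 5) + (5, 12). λ = (12 - 5)/(5 - 6) ≡ 7/12 mod 13. 12⁻¹ ≡ 12 (mod 13) since 12·12 = 144 ≡ 1, so λ ≡ 6.
  x = λ² - 6 - 5 = 36 - 11 ≡ 12; y = λ·(6 - 12) - 5 ≡ 11. → (12, 11)
3G = (12, 11).
Next 2H:
Repeated addition: build up to 2H.
2H: tangent at (9, 5): λ = (3·9² + 11)/(2·5) ≡ 7/10. 10⁻¹ ≡ 4 (mod 13) since 10·4 = 40 ≡ 1, so λ ≡ 7·4 ≡ 2.
  x = λ² - 9 - 9 = 4 - 18 ≡ 12; y = λ·(9 - 12) - 5 ≡ 2. → (12, 2)
2H = (12, 2).
Finally 3G + 2H:
(12, 11) + (12, 2): same x and y₁ ≡ -y₂, so the sum is the point at infinity.

O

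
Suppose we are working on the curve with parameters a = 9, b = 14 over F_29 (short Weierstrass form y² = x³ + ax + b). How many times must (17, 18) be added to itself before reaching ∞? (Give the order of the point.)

5

2P: tangent at (17, 18): λ = (3·17² + 9)/(2·18) ≡ 6/7. 7⁻¹ ≡ 25 (mod 29) since 7·25 = 175 ≡ 1, so λ ≡ 6·25 ≡ 5.
  x = λ² - 17 - 17 = 25 - 34 ≡ 20; y = λ·(17 - 20) - 18 ≡ 25. → (20, 25)
3P: (20, 25) + (17, 18). λ = (18 - 25)/(17 - 20) ≡ 22/26 mod 29. 26⁻¹ ≡ 19 (mod 29), so λ ≡ 12.
  x = λ² - 20 - 17 = 144 - 37 ≡ 20; y = λ·(20 - 20) - 25 ≡ 4. → (20, 4)
4P: (20, 4) + (17, 18). λ = (18 - 4)/(17 - 20) ≡ 14/26 mod 29. 26⁻¹ ≡ 19 (mod 29), so λ ≡ 5.
  x = λ² - 20 - 17 = 25 - 37 ≡ 17; y = λ·(20 - 17) - 4 ≡ 11. → (17, 11)
5P: (17, 11) + (17, 18): same x and y₁ ≡ -y₂, so the sum is ∞.
5P = ∞, so the order is 5.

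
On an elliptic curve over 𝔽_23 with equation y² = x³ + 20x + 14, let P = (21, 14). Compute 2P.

(10, 15)

tangent at (21, 14): λ = (3·21² + 20)/(2·14) ≡ 9/5. 5⁻¹ ≡ 14 (mod 23), so λ ≡ 9·14 ≡ 11.
  x = λ² - 21 - 21 = 121 - 42 ≡ 10; y = λ·(21 - 10) - 14 ≡ 15. → (10, 15)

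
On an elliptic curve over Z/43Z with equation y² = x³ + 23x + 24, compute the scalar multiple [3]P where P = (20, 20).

(22, 16)

Repeated addition: build up to 3P.
2P: tangent at (20, 20): λ = (3·20² + 23)/(2·20) ≡ 19/40. 40⁻¹ ≡ 14 (mod 43), so λ ≡ 19·14 ≡ 8.
  x = λ² - 20 - 20 = 64 - 40 ≡ 24; y = λ·(20 - 24) - 20 ≡ 34. → (24, 34)
3P: (24, 34) + (20, 20). λ = (20 - 34)/(20 - 24) ≡ 29/39 mod 43. 39⁻¹ ≡ 32 (mod 43) since 39·32 = 1248 ≡ 1, so λ ≡ 25.
  x = λ² - 24 - 20 = 625 - 44 ≡ 22; y = λ·(24 - 22) - 34 ≡ 16. → (22, 16)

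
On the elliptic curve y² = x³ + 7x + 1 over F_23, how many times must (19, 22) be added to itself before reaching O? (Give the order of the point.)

8

2P: tangent at (19, 22): λ = (3·19² + 7)/(2·22) ≡ 9/21. 21⁻¹ ≡ 11 (mod 23), so λ ≡ 9·11 ≡ 7.
  x = λ² - 19 - 19 = 49 - 38 ≡ 11; y = λ·(19 - 11) - 22 ≡ 11. → (11, 11)
3P: (11, 11) + (19, 22). λ = (22 - 11)/(19 - 11) ≡ 11/8 mod 23. 8⁻¹ ≡ 3 (mod 23), so λ ≡ 10.
  x = λ² - 11 - 19 = 100 - 30 ≡ 1; y = λ·(11 - 1) - 11 ≡ 20. → (1, 20)
4P: (1, 20) + (19, 22). λ = (22 - 20)/(19 - 1) ≡ 2/18 mod 23. 18⁻¹ ≡ 9 (mod 23), so λ ≡ 18.
  x = λ² - 1 - 19 = 324 - 20 ≡ 5; y = λ·(1 - 5) - 20 ≡ 0. → (5, 0)
5P: (5, 0) + (19, 22). λ = (22 - 0)/(19 - 5) ≡ 22/14 mod 23. 14⁻¹ ≡ 5 (mod 23), so λ ≡ 18.
  x = λ² - 5 - 19 = 324 - 24 ≡ 1; y = λ·(5 - 1) - 0 ≡ 3. → (1, 3)
6P: (1, 3) + (19, 22). λ = (22 - 3)/(19 - 1) ≡ 19/18 mod 23. 18⁻¹ ≡ 9 (mod 23) since 18·9 = 162 ≡ 1, so λ ≡ 10.
  x = λ² - 1 - 19 = 100 - 20 ≡ 11; y = λ·(1 - 11) - 3 ≡ 12. → (11, 12)
7P: (11, 12) + (19, 22). λ = (22 - 12)/(19 - 11) ≡ 10/8 mod 23. 8⁻¹ ≡ 3 (mod 23), so λ ≡ 7.
  x = λ² - 11 - 19 = 49 - 30 ≡ 19; y = λ·(11 - 19) - 12 ≡ 1. → (19, 1)
8P: (19, 1) + (19, 22): same x and y₁ ≡ -y₂, so the sum is O.
8P = O, so the order is 8.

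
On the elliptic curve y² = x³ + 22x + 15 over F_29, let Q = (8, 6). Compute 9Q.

Repeated addition: build up to 9Q.
2Q: tangent at (8, 6): λ = (3·8² + 22)/(2·6) ≡ 11/12. 12⁻¹ ≡ 17 (mod 29), so λ ≡ 11·17 ≡ 13.
  x = λ² - 8 - 8 = 169 - 16 ≡ 8; y = λ·(8 - 8) - 6 ≡ 23. → (8, 23)
3Q: (8, 23) + (8, 6): same x and y₁ ≡ -y₂, so the sum is ∞.
4Q: ∞ + (8, 6) = (8, 6) (identity).
5Q: tangent at (8, 6): λ = (3·8² + 22)/(2·6) ≡ 11/12. 12⁻¹ ≡ 17 (mod 29), so λ ≡ 11·17 ≡ 13.
  x = λ² - 8 - 8 = 169 - 16 ≡ 8; y = λ·(8 - 8) - 6 ≡ 23. → (8, 23)
6Q: (8, 23) + (8, 6): same x and y₁ ≡ -y₂, so the sum is ∞.
7Q: ∞ + (8, 6) = (8, 6) (identity).
8Q: tangent at (8, 6): λ = (3·8² + 22)/(2·6) ≡ 11/12. 12⁻¹ ≡ 17 (mod 29) since 12·17 = 204 ≡ 1, so λ ≡ 11·17 ≡ 13.
  x = λ² - 8 - 8 = 169 - 16 ≡ 8; y = λ·(8 - 8) - 6 ≡ 23. → (8, 23)
9Q: (8, 23) + (8, 6): same x and y₁ ≡ -y₂, so the sum is ∞.

O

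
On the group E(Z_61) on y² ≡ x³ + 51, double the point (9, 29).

tangent at (9, 29): λ = (3·9² + 0)/(2·29) ≡ 60/58. 58⁻¹ ≡ 20 (mod 61), so λ ≡ 60·20 ≡ 41.
  x = λ² - 9 - 9 = 1681 - 18 ≡ 16; y = λ·(9 - 16) - 29 ≡ 50. → (16, 50)

(16, 50)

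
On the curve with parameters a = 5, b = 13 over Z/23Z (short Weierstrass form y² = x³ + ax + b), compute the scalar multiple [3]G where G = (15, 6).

Repeated addition: build up to 3G.
2G: tangent at (15, 6): λ = (3·15² + 5)/(2·6) ≡ 13/12. 12⁻¹ ≡ 2 (mod 23), so λ ≡ 13·2 ≡ 3.
  x = λ² - 15 - 15 = 9 - 30 ≡ 2; y = λ·(15 - 2) - 6 ≡ 10. → (2, 10)
3G: (2, 10) + (15, 6). λ = (6 - 10)/(15 - 2) ≡ 19/13 mod 23. 13⁻¹ ≡ 16 (mod 23), so λ ≡ 5.
  x = λ² - 2 - 15 = 25 - 17 ≡ 8; y = λ·(2 - 8) - 10 ≡ 6. → (8, 6)

(8, 6)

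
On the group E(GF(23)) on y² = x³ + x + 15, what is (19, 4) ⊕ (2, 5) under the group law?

(18, 0)

(19, 4) + (2, 5). λ = (5 - 4)/(2 - 19) ≡ 1/6 mod 23. 6⁻¹ ≡ 4 (mod 23) since 6·4 = 24 ≡ 1, so λ ≡ 4.
  x = λ² - 19 - 2 = 16 - 21 ≡ 18; y = λ·(19 - 18) - 4 ≡ 0. → (18, 0)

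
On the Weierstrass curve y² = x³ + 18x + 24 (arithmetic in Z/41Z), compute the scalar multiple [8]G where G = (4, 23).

Repeated addition: build up to 8G.
2G: tangent at (4, 23): λ = (3·4² + 18)/(2·23) ≡ 25/5. 5⁻¹ ≡ 33 (mod 41) since 5·33 = 165 ≡ 1, so λ ≡ 25·33 ≡ 5.
  x = λ² - 4 - 4 = 25 - 8 ≡ 17; y = λ·(4 - 17) - 23 ≡ 35. → (17, 35)
3G: (17, 35) + (4, 23). λ = (23 - 35)/(4 - 17) ≡ 29/28 mod 41. 28⁻¹ ≡ 22 (mod 41), so λ ≡ 23.
  x = λ² - 17 - 4 = 529 - 21 ≡ 16; y = λ·(17 - 16) - 35 ≡ 29. → (16, 29)
4G: (16, 29) + (4, 23). λ = (23 - 29)/(4 - 16) ≡ 35/29 mod 41. 29⁻¹ ≡ 17 (mod 41), so λ ≡ 21.
  x = λ² - 16 - 4 = 441 - 20 ≡ 11; y = λ·(16 - 11) - 29 ≡ 35. → (11, 35)
5G: (11, 35) + (4, 23). λ = (23 - 35)/(4 - 11) ≡ 29/34 mod 41. 34⁻¹ ≡ 35 (mod 41), so λ ≡ 31.
  x = λ² - 11 - 4 = 961 - 15 ≡ 3; y = λ·(11 - 3) - 35 ≡ 8. → (3, 8)
6G: (3, 8) + (4, 23). λ = (23 - 8)/(4 - 3) ≡ 15/1 mod 41. 1⁻¹ ≡ 1 (mod 41) since 1·1 = 1 ≡ 1, so λ ≡ 15.
  x = λ² - 3 - 4 = 225 - 7 ≡ 13; y = λ·(3 - 13) - 8 ≡ 6. → (13, 6)
7G: (13, 6) + (4, 23). λ = (23 - 6)/(4 - 13) ≡ 17/32 mod 41. 32⁻¹ ≡ 9 (mod 41), so λ ≡ 30.
  x = λ² - 13 - 4 = 900 - 17 ≡ 22; y = λ·(13 - 22) - 6 ≡ 11. → (22, 11)
8G: (22, 11) + (4, 23). λ = (23 - 11)/(4 - 22) ≡ 12/23 mod 41. 23⁻¹ ≡ 25 (mod 41) since 23·25 = 575 ≡ 1, so λ ≡ 13.
  x = λ² - 22 - 4 = 169 - 26 ≡ 20; y = λ·(22 - 20) - 11 ≡ 15. → (20, 15)

(20, 15)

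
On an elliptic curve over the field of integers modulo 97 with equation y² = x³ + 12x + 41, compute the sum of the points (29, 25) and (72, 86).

(29, 25) + (72, 86). λ = (86 - 25)/(72 - 29) ≡ 61/43 mod 97. 43⁻¹ ≡ 88 (mod 97) since 43·88 = 3784 ≡ 1, so λ ≡ 33.
  x = λ² - 29 - 72 = 1089 - 101 ≡ 18; y = λ·(29 - 18) - 25 ≡ 47. → (18, 47)

(18, 47)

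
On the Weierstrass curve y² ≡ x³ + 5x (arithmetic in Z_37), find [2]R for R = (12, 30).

tangent at (12, 30): λ = (3·12² + 5)/(2·30) ≡ 30/23. 23⁻¹ ≡ 29 (mod 37) since 23·29 = 667 ≡ 1, so λ ≡ 30·29 ≡ 19.
  x = λ² - 12 - 12 = 361 - 24 ≡ 4; y = λ·(12 - 4) - 30 ≡ 11. → (4, 11)

(4, 11)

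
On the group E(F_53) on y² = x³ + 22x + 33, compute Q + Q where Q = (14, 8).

(50, 24)

tangent at (14, 8): λ = (3·14² + 22)/(2·8) ≡ 27/16. 16⁻¹ ≡ 10 (mod 53), so λ ≡ 27·10 ≡ 5.
  x = λ² - 14 - 14 = 25 - 28 ≡ 50; y = λ·(14 - 50) - 8 ≡ 24. → (50, 24)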